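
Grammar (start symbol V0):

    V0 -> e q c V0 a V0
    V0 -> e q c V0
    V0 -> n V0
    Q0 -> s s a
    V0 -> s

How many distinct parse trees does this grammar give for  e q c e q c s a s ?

2

Parse trees for e q c e q c s a s:
  [V0 e q c [V0 e q c [V0 s]] a [V0 s]]
  [V0 e q c [V0 e q c [V0 s] a [V0 s]]]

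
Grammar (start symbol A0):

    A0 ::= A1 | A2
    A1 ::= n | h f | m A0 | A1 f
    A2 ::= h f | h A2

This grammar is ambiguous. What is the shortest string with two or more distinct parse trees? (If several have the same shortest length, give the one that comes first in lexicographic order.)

h f

length 1: no string has ≥2 trees
length 2: h f has 2 parse trees

Two derivations of h f:
  A0 ⇒ A1 ⇒ h f
  A0 ⇒ A2 ⇒ h f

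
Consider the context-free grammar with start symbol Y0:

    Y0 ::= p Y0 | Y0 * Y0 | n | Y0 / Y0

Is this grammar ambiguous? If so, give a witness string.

Ambiguous

Witness: p n * n

Derivation 1: Y0 ⇒ p Y0 ⇒ p Y0 * Y0 ⇒ p n * Y0 ⇒ p n * n
Derivation 2: Y0 ⇒ Y0 * Y0 ⇒ p Y0 * Y0 ⇒ p n * Y0 ⇒ p n * n

Two distinct leftmost derivations for the same string.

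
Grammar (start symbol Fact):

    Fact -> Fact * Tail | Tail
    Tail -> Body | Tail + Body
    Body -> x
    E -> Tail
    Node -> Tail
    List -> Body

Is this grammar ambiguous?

Only Fact, Tail, Body are reachable from Fact; ignoring the rest: The grammar is stratified — Fact handles '*' (left-recursive), Tail handles '+', Body atoms. Each operator has a fixed associativity and precedence level, so every string has one parse.

Unambiguous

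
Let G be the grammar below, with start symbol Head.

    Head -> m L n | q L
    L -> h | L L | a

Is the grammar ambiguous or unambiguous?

Ambiguous

Witness: q a a a

Derivation 1: Head ⇒ q L ⇒ q L L ⇒ q L L L ⇒ q a L L ⇒ q a a L ⇒ q a a a
Derivation 2: Head ⇒ q L ⇒ q L L ⇒ q a L ⇒ q a L L ⇒ q a a L ⇒ q a a a

Two distinct leftmost derivations for the same string.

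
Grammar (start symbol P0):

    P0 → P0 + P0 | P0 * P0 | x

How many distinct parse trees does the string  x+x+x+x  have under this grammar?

5

Parse trees for x+x+x+x:
  [P0 [P0 x] + [P0 [P0 x] + [P0 [P0 x] + [P0 x]]]]
  [P0 [P0 x] + [P0 [P0 [P0 x] + [P0 x]] + [P0 x]]]
  [P0 [P0 [P0 x] + [P0 x]] + [P0 [P0 x] + [P0 x]]]
  [P0 [P0 [P0 x] + [P0 [P0 x] + [P0 x]]] + [P0 x]]
  [P0 [P0 [P0 [P0 x] + [P0 x]] + [P0 x]] + [P0 x]]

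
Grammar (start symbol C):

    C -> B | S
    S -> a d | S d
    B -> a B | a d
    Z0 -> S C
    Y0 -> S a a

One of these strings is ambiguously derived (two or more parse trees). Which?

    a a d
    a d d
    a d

a d

a a d: 1 tree
a d d: 1 tree
a d: 2 trees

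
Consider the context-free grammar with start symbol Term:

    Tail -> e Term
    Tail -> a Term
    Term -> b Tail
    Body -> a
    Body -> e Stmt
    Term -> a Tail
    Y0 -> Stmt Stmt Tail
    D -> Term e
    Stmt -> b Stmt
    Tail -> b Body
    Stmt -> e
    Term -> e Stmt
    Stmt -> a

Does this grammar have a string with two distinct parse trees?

Unambiguous

Only Term, Tail, Body, Stmt are reachable from Term; ignoring the rest: Restricted to the reachable nonterminals, every rule has the form A → t or A → t B, and no two rules for the same A share a first terminal. The grammar encodes a DFA — one run per string.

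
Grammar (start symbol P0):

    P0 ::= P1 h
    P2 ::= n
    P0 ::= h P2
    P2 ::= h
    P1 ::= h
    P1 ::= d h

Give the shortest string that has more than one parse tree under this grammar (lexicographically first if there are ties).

h h

length 2: h h has 2 parse trees

Two derivations of h h:
  P0 ⇒ P1 h ⇒ h h
  P0 ⇒ h P2 ⇒ h h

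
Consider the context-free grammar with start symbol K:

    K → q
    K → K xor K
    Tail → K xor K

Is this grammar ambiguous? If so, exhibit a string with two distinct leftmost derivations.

Witness: q xor q xor q

Derivation 1: K ⇒ K xor K ⇒ q xor K ⇒ q xor K xor K ⇒ q xor q xor K ⇒ q xor q xor q
Derivation 2: K ⇒ K xor K ⇒ K xor K xor K ⇒ q xor K xor K ⇒ q xor q xor K ⇒ q xor q xor q

Two distinct leftmost derivations for the same string.

Ambiguous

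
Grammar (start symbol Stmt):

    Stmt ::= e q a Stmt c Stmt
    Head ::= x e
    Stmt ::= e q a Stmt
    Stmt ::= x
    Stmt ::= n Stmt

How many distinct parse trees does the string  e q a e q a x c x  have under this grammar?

Parse trees for e q a e q a x c x:
  [Stmt e q a [Stmt e q a [Stmt x]] c [Stmt x]]
  [Stmt e q a [Stmt e q a [Stmt x] c [Stmt x]]]

2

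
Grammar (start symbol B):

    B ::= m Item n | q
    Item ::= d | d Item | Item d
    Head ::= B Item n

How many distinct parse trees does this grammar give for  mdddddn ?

16

Parse trees for mdddddn (showing first 6 of 16):
  [B m [Item d [Item d [Item d [Item d [Item d]]]]] n]
  [B m [Item d [Item d [Item d [Item [Item d] d]]]] n]
  [B m [Item d [Item d [Item [Item d [Item d]] d]]] n]
  [B m [Item d [Item d [Item [Item [Item d] d] d]]] n]
  [B m [Item d [Item [Item d [Item d [Item d]]] d]] n]
  [B m [Item d [Item [Item d [Item [Item d] d]] d]] n]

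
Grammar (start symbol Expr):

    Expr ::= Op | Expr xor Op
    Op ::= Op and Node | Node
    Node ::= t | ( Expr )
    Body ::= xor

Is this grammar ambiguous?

Unambiguous

Only Expr, Op, Node are reachable from Expr; ignoring the rest: The grammar is stratified — Expr handles 'xor' (left-recursive), Op handles 'and', Node atoms. Each operator has a fixed associativity and precedence level, so every string has one parse.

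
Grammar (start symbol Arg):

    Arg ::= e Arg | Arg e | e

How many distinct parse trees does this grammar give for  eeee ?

Parse trees for eeee:
  [Arg e [Arg e [Arg e [Arg e]]]]
  [Arg e [Arg e [Arg [Arg e] e]]]
  [Arg e [Arg [Arg e [Arg e]] e]]
  [Arg e [Arg [Arg [Arg e] e] e]]
  [Arg [Arg e [Arg e [Arg e]]] e]
  [Arg [Arg e [Arg [Arg e] e]] e]
  [Arg [Arg [Arg e [Arg e]] e] e]
  [Arg [Arg [Arg [Arg e] e] e] e]

8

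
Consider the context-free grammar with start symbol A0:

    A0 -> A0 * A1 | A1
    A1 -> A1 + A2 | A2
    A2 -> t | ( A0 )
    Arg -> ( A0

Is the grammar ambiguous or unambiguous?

Unambiguous

Only A0, A1, A2 are reachable from A0; ignoring the rest: This is a standard precedence ladder (A0 over A1 over A2), with each level left-recursive on its own operator ('*' at A0, '+' at A1). That structure is LR(1), hence unambiguous.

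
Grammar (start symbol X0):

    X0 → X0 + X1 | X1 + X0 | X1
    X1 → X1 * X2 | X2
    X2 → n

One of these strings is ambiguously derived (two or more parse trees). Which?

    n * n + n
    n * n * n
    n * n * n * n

n * n + n

n * n + n: 2 trees
n * n * n: 1 tree
n * n * n * n: 1 tree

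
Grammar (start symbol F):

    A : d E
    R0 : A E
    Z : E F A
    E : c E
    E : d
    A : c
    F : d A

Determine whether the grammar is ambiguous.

Unambiguous

Only F, A, E are reachable from F; ignoring the rest: The reachable rules are right-linear with at most one rule per (nonterminal, next-terminal) pair. Each input token forces the next rule, so parsing is deterministic.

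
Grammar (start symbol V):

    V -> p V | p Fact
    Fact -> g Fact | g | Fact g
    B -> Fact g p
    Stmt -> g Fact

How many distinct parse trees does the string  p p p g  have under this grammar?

1

Parse trees for p p p g:
  [V p [V p [V p [Fact g]]]]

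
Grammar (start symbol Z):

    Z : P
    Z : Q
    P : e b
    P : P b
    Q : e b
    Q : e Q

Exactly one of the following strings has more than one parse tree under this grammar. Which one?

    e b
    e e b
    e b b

e b: 2 trees
e e b: 1 tree
e b b: 1 tree

e b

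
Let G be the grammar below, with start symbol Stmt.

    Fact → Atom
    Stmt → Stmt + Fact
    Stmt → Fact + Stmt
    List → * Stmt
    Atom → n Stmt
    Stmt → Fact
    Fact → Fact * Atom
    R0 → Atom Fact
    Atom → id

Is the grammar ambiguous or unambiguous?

Witness: id + id

Derivation 1: Stmt ⇒ Stmt + Fact ⇒ Fact + Fact ⇒ Atom + Fact ⇒ id + Fact ⇒ id + Atom ⇒ id + id
Derivation 2: Stmt ⇒ Fact + Stmt ⇒ Atom + Stmt ⇒ id + Stmt ⇒ id + Fact ⇒ id + Atom ⇒ id + id

Two distinct leftmost derivations for the same string.

Ambiguous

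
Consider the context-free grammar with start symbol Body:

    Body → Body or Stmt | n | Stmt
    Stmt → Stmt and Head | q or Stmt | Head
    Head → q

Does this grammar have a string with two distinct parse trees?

Ambiguous

Witness: q or q

Derivation 1: Body ⇒ Body or Stmt ⇒ Stmt or Stmt ⇒ Head or Stmt ⇒ q or Stmt ⇒ q or Head ⇒ q or q
Derivation 2: Body ⇒ Stmt ⇒ q or Stmt ⇒ q or Head ⇒ q or q

Two distinct leftmost derivations for the same string.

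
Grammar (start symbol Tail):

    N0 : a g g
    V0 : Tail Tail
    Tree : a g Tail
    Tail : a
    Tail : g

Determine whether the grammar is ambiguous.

Unambiguous

(V0, N0, Tree are unreachable from Tail, so their rules don't affect L(Tail).) The reachable rules are right-linear with at most one rule per (nonterminal, next-terminal) pair. Each input token forces the next rule, so parsing is deterministic.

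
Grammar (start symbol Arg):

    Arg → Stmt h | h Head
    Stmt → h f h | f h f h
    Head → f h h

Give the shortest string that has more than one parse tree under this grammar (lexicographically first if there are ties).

h f h h

length 4: h f h h has 2 parse trees

Two derivations of h f h h:
  Arg ⇒ Stmt h ⇒ h f h h
  Arg ⇒ h Head ⇒ h f h h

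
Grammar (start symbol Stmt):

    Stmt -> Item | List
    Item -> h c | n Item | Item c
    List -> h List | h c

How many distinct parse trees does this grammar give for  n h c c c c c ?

5

Parse trees for n h c c c c c:
  [Stmt [Item n [Item [Item [Item [Item [Item h c] c] c] c] c]]]
  [Stmt [Item [Item n [Item [Item [Item [Item h c] c] c] c]] c]]
  [Stmt [Item [Item [Item n [Item [Item [Item h c] c] c]] c] c]]
  [Stmt [Item [Item [Item [Item n [Item [Item h c] c]] c] c] c]]
  [Stmt [Item [Item [Item [Item [Item n [Item h c]] c] c] c] c]]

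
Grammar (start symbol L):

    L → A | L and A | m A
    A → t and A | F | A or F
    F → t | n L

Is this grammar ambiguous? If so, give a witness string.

Witness: t and t

Derivation 1: L ⇒ A ⇒ t and A ⇒ t and F ⇒ t and t
Derivation 2: L ⇒ L and A ⇒ A and A ⇒ F and A ⇒ t and A ⇒ t and F ⇒ t and t

Two distinct leftmost derivations for the same string.

Ambiguous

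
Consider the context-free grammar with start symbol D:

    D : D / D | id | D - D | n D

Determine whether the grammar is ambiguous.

Ambiguous

Witness: n id - id

Derivation 1: D ⇒ D - D ⇒ n D - D ⇒ n id - D ⇒ n id - id
Derivation 2: D ⇒ n D ⇒ n D - D ⇒ n id - D ⇒ n id - id

Two distinct leftmost derivations for the same string.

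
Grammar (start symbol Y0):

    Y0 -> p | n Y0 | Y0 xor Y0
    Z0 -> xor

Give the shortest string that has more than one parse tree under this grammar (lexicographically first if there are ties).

length 1: no string has ≥2 trees
length 2: no string has ≥2 trees
length 3: no string has ≥2 trees
length 4: n p xor p has 2 parse trees

Two derivations of n p xor p:
  Y0 ⇒ n Y0 ⇒ n Y0 xor Y0 ⇒ n p xor Y0 ⇒ n p xor p
  Y0 ⇒ Y0 xor Y0 ⇒ n Y0 xor Y0 ⇒ n p xor Y0 ⇒ n p xor p

n p xor p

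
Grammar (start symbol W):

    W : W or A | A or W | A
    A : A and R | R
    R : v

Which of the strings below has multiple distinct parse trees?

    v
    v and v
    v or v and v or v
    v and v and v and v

v: 1 tree
v and v: 1 tree
v or v and v or v: 4 trees
v and v and v and v: 1 tree

v or v and v or v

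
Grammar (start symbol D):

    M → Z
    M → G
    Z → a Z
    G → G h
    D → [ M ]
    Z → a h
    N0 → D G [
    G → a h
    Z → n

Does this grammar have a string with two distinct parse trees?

Ambiguous

Witness: [ a h ]

Derivation 1: D ⇒ [ M ] ⇒ [ Z ] ⇒ [ a h ]
Derivation 2: D ⇒ [ M ] ⇒ [ G ] ⇒ [ a h ]

Two distinct leftmost derivations for the same string.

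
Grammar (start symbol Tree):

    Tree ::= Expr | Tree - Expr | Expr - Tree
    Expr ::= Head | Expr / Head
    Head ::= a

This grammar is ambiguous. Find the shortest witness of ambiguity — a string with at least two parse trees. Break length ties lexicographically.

length 1: no string has ≥2 trees
length 3: a - a has 2 parse trees

Two derivations of a - a:
  Tree ⇒ Tree - Expr ⇒ Expr - Expr ⇒ Head - Expr ⇒ a - Expr ⇒ a - Head ⇒ a - a
  Tree ⇒ Expr - Tree ⇒ Head - Tree ⇒ a - Tree ⇒ a - Expr ⇒ a - Head ⇒ a - a

a - a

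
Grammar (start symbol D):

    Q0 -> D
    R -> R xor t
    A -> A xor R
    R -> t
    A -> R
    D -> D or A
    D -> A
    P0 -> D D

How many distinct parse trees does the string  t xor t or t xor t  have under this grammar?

4

Parse trees for t xor t or t xor t:
  [D [D [A [A [R t]] xor [R t]]] or [A [A [R t]] xor [R t]]]
  [D [D [A [A [R t]] xor [R t]]] or [A [R [R t] xor t]]]
  [D [D [A [R [R t] xor t]]] or [A [A [R t]] xor [R t]]]
  [D [D [A [R [R t] xor t]]] or [A [R [R t] xor t]]]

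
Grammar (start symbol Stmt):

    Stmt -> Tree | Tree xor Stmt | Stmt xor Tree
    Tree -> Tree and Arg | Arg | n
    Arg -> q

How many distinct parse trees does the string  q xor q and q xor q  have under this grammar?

Parse trees for q xor q and q xor q:
  [Stmt [Tree [Arg q]] xor [Stmt [Tree [Tree [Arg q]] and [Arg q]] xor [Stmt [Tree [Arg q]]]]]
  [Stmt [Tree [Arg q]] xor [Stmt [Stmt [Tree [Tree [Arg q]] and [Arg q]]] xor [Tree [Arg q]]]]
  [Stmt [Stmt [Tree [Arg q]] xor [Stmt [Tree [Tree [Arg q]] and [Arg q]]]] xor [Tree [Arg q]]]
  [Stmt [Stmt [Stmt [Tree [Arg q]]] xor [Tree [Tree [Arg q]] and [Arg q]]] xor [Tree [Arg q]]]

4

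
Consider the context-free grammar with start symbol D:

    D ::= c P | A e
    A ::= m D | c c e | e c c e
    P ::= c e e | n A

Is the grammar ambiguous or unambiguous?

Witness: c c e e

Derivation 1: D ⇒ c P ⇒ c c e e
Derivation 2: D ⇒ A e ⇒ c c e e

Two distinct leftmost derivations for the same string.

Ambiguous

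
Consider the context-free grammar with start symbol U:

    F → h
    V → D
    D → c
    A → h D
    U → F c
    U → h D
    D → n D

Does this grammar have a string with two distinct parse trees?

Ambiguous

Witness: h c

Derivation 1: U ⇒ F c ⇒ h c
Derivation 2: U ⇒ h D ⇒ h c

Two distinct leftmost derivations for the same string.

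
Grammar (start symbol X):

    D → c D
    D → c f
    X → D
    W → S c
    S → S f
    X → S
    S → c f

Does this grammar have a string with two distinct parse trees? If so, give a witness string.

Witness: c f

Derivation 1: X ⇒ D ⇒ c f
Derivation 2: X ⇒ S ⇒ c f

Two distinct leftmost derivations for the same string.

Ambiguous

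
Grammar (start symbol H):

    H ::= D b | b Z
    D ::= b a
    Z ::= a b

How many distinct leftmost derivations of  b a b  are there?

2

Parse trees for b a b:
  [H [D b a] b]
  [H b [Z a b]]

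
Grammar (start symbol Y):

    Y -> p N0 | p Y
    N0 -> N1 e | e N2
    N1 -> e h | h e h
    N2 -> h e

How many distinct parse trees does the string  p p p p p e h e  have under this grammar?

Parse trees for p p p p p e h e:
  [Y p [Y p [Y p [Y p [Y p [N0 [N1 e h] e]]]]]]
  [Y p [Y p [Y p [Y p [Y p [N0 e [N2 h e]]]]]]]

2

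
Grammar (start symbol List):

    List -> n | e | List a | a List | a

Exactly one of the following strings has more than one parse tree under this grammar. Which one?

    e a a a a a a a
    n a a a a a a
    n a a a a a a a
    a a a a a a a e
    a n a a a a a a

a n a a a a a a

e a a a a a a a: 1 tree
n a a a a a a: 1 tree
n a a a a a a a: 1 tree
a a a a a a a e: 1 tree
a n a a a a a a: 7 trees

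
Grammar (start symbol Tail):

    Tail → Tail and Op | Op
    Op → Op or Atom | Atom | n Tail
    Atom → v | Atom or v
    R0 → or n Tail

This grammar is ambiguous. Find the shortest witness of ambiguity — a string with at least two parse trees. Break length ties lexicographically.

length 1: no string has ≥2 trees
length 2: no string has ≥2 trees
length 3: v or v has 2 parse trees

Two derivations of v or v:
  Tail ⇒ Op ⇒ Op or Atom ⇒ Atom or Atom ⇒ v or Atom ⇒ v or v
  Tail ⇒ Op ⇒ Atom ⇒ Atom or v ⇒ v or v

v or v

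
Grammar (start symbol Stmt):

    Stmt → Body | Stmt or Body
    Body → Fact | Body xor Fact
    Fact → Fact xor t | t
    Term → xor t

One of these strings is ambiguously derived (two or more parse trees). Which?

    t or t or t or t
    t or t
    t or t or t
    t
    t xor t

t or t or t or t: 1 tree
t or t: 1 tree
t or t or t: 1 tree
t: 1 tree
t xor t: 2 trees

t xor t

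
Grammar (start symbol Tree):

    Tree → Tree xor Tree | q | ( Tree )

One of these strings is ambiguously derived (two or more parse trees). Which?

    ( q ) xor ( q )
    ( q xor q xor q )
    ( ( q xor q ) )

( q ) xor ( q ): 1 tree
( q xor q xor q ): 2 trees
( ( q xor q ) ): 1 tree

( q xor q xor q )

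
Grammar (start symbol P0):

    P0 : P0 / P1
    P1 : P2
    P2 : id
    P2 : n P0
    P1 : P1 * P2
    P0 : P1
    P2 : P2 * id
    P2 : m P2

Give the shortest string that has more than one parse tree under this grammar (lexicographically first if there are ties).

id * id

length 1: no string has ≥2 trees
length 2: no string has ≥2 trees
length 3: id * id has 2 parse trees

Two derivations of id * id:
  P0 ⇒ P1 ⇒ P2 ⇒ P2 * id ⇒ id * id
  P0 ⇒ P1 ⇒ P1 * P2 ⇒ P2 * P2 ⇒ id * P2 ⇒ id * id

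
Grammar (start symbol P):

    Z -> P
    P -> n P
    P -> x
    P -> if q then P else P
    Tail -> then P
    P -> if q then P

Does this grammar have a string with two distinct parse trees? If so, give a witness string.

Ambiguous

Witness: if q then if q then x else x

Derivation 1: P ⇒ if q then P else P ⇒ if q then if q then P else P ⇒ if q then if q then x else P ⇒ if q then if q then x else x
Derivation 2: P ⇒ if q then P ⇒ if q then if q then P else P ⇒ if q then if q then x else P ⇒ if q then if q then x else x

Two distinct leftmost derivations for the same string.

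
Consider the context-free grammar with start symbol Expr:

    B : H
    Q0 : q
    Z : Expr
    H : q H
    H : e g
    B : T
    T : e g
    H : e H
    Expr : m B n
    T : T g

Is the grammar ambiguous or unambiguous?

Ambiguous

Witness: m e g n

Derivation 1: Expr ⇒ m B n ⇒ m H n ⇒ m e g n
Derivation 2: Expr ⇒ m B n ⇒ m T n ⇒ m e g n

Two distinct leftmost derivations for the same string.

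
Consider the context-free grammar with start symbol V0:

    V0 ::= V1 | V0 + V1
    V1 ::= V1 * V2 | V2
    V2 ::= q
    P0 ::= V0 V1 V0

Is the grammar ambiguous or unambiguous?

Only V0, V1, V2 are reachable from V0; ignoring the rest: This is a standard precedence ladder (V0 over V1 over V2), with each level left-recursive on its own operator ('+' at V0, '*' at V1). That structure is LR(1), hence unambiguous.

Unambiguous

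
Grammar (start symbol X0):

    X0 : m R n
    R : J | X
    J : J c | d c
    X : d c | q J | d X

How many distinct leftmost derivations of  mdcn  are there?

2

Parse trees for mdcn:
  [X0 m [R [J d c]] n]
  [X0 m [R [X d c]] n]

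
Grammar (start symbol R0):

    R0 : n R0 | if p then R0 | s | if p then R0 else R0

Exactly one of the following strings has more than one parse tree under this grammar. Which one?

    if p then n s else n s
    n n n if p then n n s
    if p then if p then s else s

if p then if p then s else s

if p then n s else n s: 1 tree
n n n if p then n n s: 1 tree
if p then if p then s else s: 2 trees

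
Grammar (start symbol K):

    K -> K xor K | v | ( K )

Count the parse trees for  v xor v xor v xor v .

Parse trees for v xor v xor v xor v:
  [K [K v] xor [K [K v] xor [K [K v] xor [K v]]]]
  [K [K v] xor [K [K [K v] xor [K v]] xor [K v]]]
  [K [K [K v] xor [K v]] xor [K [K v] xor [K v]]]
  [K [K [K v] xor [K [K v] xor [K v]]] xor [K v]]
  [K [K [K [K v] xor [K v]] xor [K v]] xor [K v]]

5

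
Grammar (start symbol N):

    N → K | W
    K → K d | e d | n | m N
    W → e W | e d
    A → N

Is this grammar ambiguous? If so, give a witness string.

Witness: e d

Derivation 1: N ⇒ K ⇒ e d
Derivation 2: N ⇒ W ⇒ e d

Two distinct leftmost derivations for the same string.

Ambiguous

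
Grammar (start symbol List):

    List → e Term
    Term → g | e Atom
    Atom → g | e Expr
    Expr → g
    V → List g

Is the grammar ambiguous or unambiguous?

(V is unreachable from List, so its rules don't affect L(List).) The reachable rules are right-linear with at most one rule per (nonterminal, next-terminal) pair. Each input token forces the next rule, so parsing is deterministic.

Unambiguous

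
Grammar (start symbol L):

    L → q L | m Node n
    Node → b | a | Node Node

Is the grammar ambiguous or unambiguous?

Witness: m a a a n

Derivation 1: L ⇒ m Node n ⇒ m Node Node n ⇒ m a Node n ⇒ m a Node Node n ⇒ m a a Node n ⇒ m a a a n
Derivation 2: L ⇒ m Node n ⇒ m Node Node n ⇒ m Node Node Node n ⇒ m a Node Node n ⇒ m a a Node n ⇒ m a a a n

Two distinct leftmost derivations for the same string.

Ambiguous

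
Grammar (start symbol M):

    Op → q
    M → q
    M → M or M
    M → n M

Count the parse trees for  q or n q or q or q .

9

Parse trees for q or n q or q or q (showing first 6 of 9):
  [M [M q] or [M [M n [M q]] or [M [M q] or [M q]]]]
  [M [M q] or [M [M [M n [M q]] or [M q]] or [M q]]]
  [M [M q] or [M [M n [M [M q] or [M q]]] or [M q]]]
  [M [M q] or [M n [M [M q] or [M [M q] or [M q]]]]]
  [M [M q] or [M n [M [M [M q] or [M q]] or [M q]]]]
  [M [M [M q] or [M n [M q]]] or [M [M q] or [M q]]]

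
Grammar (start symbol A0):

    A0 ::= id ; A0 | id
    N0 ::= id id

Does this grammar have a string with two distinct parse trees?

(N0 is unreachable from A0, so its rules don't affect L(A0).) Right-recursive list with a separator: after each atom, whether the separator follows determines the rule. One parse per string.

Unambiguous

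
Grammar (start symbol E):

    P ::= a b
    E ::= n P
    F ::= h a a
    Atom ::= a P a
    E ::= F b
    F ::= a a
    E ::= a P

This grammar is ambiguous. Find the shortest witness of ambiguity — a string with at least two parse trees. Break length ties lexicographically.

a a b

length 3: a a b has 2 parse trees

Two derivations of a a b:
  E ⇒ F b ⇒ a a b
  E ⇒ a P ⇒ a a b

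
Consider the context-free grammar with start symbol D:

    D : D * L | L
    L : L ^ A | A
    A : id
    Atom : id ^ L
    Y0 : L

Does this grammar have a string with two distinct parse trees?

Unambiguous

(Atom, Y0 are unreachable from D, so their rules don't affect L(D).) This is a standard precedence ladder (D over L over A), with each level left-recursive on its own operator ('*' at D, '^' at L). That structure is LR(1), hence unambiguous.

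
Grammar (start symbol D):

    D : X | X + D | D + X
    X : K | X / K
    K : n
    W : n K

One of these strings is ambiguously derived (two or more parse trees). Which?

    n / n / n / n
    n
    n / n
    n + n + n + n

n / n / n / n: 1 tree
n: 1 tree
n / n: 1 tree
n + n + n + n: 8 trees

n + n + n + n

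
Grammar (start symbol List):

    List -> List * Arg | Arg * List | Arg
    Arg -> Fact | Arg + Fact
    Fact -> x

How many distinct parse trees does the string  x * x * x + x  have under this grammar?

Parse trees for x * x * x + x:
  [List [List [List [Arg [Fact x]]] * [Arg [Fact x]]] * [Arg [Arg [Fact x]] + [Fact x]]]
  [List [List [Arg [Fact x]] * [List [Arg [Fact x]]]] * [Arg [Arg [Fact x]] + [Fact x]]]
  [List [Arg [Fact x]] * [List [List [Arg [Fact x]]] * [Arg [Arg [Fact x]] + [Fact x]]]]
  [List [Arg [Fact x]] * [List [Arg [Fact x]] * [List [Arg [Arg [Fact x]] + [Fact x]]]]]

4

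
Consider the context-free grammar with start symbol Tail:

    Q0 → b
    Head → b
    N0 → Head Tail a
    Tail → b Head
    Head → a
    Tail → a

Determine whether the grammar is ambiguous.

(N0, Q0 are unreachable from Tail, so their rules don't affect L(Tail).) Each reachable nonterminal has at most one production per leading terminal, and all productions are right-linear; the derivation is determined token-by-token.

Unambiguous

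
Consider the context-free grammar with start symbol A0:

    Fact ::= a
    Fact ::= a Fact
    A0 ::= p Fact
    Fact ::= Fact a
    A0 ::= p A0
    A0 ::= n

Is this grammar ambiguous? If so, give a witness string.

Ambiguous

Witness: p a a

Derivation 1: A0 ⇒ p Fact ⇒ p a Fact ⇒ p a a
Derivation 2: A0 ⇒ p Fact ⇒ p Fact a ⇒ p a a

Two distinct leftmost derivations for the same string.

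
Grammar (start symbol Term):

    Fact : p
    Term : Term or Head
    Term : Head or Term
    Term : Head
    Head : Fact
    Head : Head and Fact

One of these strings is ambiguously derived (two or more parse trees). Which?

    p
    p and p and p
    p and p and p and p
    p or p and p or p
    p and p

p or p and p or p

p: 1 tree
p and p and p: 1 tree
p and p and p and p: 1 tree
p or p and p or p: 4 trees
p and p: 1 tree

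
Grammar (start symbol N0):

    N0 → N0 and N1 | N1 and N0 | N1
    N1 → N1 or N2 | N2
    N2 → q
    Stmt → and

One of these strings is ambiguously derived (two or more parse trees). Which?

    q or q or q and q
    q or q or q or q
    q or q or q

q or q or q and q

q or q or q and q: 2 trees
q or q or q or q: 1 tree
q or q or q: 1 tree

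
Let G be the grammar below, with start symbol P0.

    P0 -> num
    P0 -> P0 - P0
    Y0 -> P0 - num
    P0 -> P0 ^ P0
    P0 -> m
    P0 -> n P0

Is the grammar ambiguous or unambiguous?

Ambiguous

Witness: n m - m

Derivation 1: P0 ⇒ P0 - P0 ⇒ n P0 - P0 ⇒ n m - P0 ⇒ n m - m
Derivation 2: P0 ⇒ n P0 ⇒ n P0 - P0 ⇒ n m - P0 ⇒ n m - m

Two distinct leftmost derivations for the same string.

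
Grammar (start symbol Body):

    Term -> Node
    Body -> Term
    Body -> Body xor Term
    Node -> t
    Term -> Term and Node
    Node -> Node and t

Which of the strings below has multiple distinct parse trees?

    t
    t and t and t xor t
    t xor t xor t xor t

t: 1 tree
t and t and t xor t: 4 trees
t xor t xor t xor t: 1 tree

t and t and t xor t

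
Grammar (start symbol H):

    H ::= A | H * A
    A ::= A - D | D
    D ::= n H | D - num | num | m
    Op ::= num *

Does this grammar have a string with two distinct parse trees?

Ambiguous

Witness: m - num

Derivation 1: H ⇒ A ⇒ A - D ⇒ D - D ⇒ m - D ⇒ m - num
Derivation 2: H ⇒ A ⇒ D ⇒ D - num ⇒ m - num

Two distinct leftmost derivations for the same string.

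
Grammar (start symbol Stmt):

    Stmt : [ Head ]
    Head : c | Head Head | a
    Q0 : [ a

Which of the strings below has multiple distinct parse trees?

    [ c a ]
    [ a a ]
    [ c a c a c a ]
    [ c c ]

[ c a c a c a ]

[ c a ]: 1 tree
[ a a ]: 1 tree
[ c a c a c a ]: 42 trees
[ c c ]: 1 tree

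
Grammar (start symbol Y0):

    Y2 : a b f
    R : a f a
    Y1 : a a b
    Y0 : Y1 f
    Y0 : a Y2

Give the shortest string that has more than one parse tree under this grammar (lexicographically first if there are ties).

length 4: a a b f has 2 parse trees

Two derivations of a a b f:
  Y0 ⇒ Y1 f ⇒ a a b f
  Y0 ⇒ a Y2 ⇒ a a b f

a a b f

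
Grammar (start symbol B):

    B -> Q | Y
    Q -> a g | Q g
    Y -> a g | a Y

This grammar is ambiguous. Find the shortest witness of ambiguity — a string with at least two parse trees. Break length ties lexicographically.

length 2: a g has 2 parse trees

Two derivations of a g:
  B ⇒ Q ⇒ a g
  B ⇒ Y ⇒ a g

a g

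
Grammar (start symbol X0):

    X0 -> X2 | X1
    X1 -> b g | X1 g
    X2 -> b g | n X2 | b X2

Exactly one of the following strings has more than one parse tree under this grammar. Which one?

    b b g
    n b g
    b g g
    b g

b g

b b g: 1 tree
n b g: 1 tree
b g g: 1 tree
b g: 2 trees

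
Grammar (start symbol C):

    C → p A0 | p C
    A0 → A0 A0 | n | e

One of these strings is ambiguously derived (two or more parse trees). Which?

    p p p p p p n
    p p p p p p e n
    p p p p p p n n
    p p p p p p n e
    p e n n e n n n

p e n n e n n n

p p p p p p n: 1 tree
p p p p p p e n: 1 tree
p p p p p p n n: 1 tree
p p p p p p n e: 1 tree
p e n n e n n n: 132 trees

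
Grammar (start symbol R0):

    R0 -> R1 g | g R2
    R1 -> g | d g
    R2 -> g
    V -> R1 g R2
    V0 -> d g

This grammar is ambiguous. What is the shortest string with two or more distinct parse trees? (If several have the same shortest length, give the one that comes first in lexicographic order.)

g g

length 2: g g has 2 parse trees

Two derivations of g g:
  R0 ⇒ R1 g ⇒ g g
  R0 ⇒ g R2 ⇒ g g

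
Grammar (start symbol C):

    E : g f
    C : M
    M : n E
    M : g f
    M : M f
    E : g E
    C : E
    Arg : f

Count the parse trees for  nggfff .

Parse trees for nggfff:
  [C [M [M [M n [E g [E g f]]] f] f]]

1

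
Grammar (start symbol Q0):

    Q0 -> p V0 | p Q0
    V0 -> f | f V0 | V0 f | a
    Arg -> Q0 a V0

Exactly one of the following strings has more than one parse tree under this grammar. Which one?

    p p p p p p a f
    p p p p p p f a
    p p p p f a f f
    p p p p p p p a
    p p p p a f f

p p p p p p a f: 1 tree
p p p p p p f a: 1 tree
p p p p f a f f: 3 trees
p p p p p p p a: 1 tree
p p p p a f f: 1 tree

p p p p f a f f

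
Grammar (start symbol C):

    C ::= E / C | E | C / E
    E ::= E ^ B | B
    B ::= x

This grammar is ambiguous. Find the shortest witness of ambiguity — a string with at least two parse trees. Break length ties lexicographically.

x / x

length 1: no string has ≥2 trees
length 3: x / x has 2 parse trees

Two derivations of x / x:
  C ⇒ E / C ⇒ B / C ⇒ x / C ⇒ x / E ⇒ x / B ⇒ x / x
  C ⇒ C / E ⇒ E / E ⇒ B / E ⇒ x / E ⇒ x / B ⇒ x / x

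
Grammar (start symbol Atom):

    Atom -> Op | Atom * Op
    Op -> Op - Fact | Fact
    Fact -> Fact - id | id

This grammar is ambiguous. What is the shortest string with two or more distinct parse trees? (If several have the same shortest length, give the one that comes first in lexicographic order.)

length 1: no string has ≥2 trees
length 3: id - id has 2 parse trees

Two derivations of id - id:
  Atom ⇒ Op ⇒ Op - Fact ⇒ Fact - Fact ⇒ id - Fact ⇒ id - id
  Atom ⇒ Op ⇒ Fact ⇒ Fact - id ⇒ id - id

id - id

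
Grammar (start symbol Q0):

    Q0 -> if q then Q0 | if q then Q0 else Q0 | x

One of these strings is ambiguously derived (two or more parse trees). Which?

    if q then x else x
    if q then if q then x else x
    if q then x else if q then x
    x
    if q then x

if q then x else x: 1 tree
if q then if q then x else x: 2 trees
if q then x else if q then x: 1 tree
x: 1 tree
if q then x: 1 tree

if q then if q then x else x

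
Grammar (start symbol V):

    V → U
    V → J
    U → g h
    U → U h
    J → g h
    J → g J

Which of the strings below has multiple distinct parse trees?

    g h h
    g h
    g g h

g h

g h h: 1 tree
g h: 2 trees
g g h: 1 tree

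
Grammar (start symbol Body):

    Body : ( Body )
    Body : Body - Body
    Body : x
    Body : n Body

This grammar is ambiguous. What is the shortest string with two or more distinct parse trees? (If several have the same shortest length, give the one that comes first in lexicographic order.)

n x - x

length 1: no string has ≥2 trees
length 2: no string has ≥2 trees
length 3: no string has ≥2 trees
length 4: n x - x has 2 parse trees

Two derivations of n x - x:
  Body ⇒ Body - Body ⇒ n Body - Body ⇒ n x - Body ⇒ n x - x
  Body ⇒ n Body ⇒ n Body - Body ⇒ n x - Body ⇒ n x - x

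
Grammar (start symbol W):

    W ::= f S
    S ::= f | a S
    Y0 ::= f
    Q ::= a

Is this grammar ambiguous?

(Y0, Q are unreachable from W, so their rules don't affect L(W).) Each reachable nonterminal has at most one production per leading terminal, and all productions are right-linear; the derivation is determined token-by-token.

Unambiguous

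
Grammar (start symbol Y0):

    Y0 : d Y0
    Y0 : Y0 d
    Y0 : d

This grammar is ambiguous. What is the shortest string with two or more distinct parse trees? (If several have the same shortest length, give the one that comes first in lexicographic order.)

length 1: no string has ≥2 trees
length 2: d d has 2 parse trees

Two derivations of d d:
  Y0 ⇒ d Y0 ⇒ d d
  Y0 ⇒ Y0 d ⇒ d d

d d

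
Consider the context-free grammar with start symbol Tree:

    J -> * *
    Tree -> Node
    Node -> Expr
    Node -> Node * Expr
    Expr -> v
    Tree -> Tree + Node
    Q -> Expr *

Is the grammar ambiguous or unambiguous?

Unambiguous

Only Tree, Node, Expr are reachable from Tree; ignoring the rest: This is a standard precedence ladder (Tree over Node over Expr), with each level left-recursive on its own operator ('+' at Tree, '*' at Node). That structure is LR(1), hence unambiguous.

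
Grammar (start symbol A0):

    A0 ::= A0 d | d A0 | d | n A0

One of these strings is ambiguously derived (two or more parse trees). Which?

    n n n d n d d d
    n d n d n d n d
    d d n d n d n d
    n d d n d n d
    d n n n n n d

n n n d n d d d: 29 trees
n d n d n d n d: 1 tree
d d n d n d n d: 1 tree
n d d n d n d: 1 tree
d n n n n n d: 1 tree

n n n d n d d d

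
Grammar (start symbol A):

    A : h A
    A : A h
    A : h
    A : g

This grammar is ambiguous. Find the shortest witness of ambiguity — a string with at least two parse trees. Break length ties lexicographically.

length 1: no string has ≥2 trees
length 2: h h has 2 parse trees

Two derivations of h h:
  A ⇒ h A ⇒ h h
  A ⇒ A h ⇒ h h

h h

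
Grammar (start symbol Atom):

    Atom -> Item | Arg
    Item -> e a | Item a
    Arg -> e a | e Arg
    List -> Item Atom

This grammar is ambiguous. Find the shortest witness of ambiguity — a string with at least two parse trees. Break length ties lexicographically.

e a

length 2: e a has 2 parse trees

Two derivations of e a:
  Atom ⇒ Item ⇒ e a
  Atom ⇒ Arg ⇒ e a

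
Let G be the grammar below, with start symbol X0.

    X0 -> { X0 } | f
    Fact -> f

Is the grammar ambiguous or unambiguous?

Unambiguous

Only X0 is reachable from X0; ignoring the rest: Each string is a nest of matched brackets around a single atom. An opening bracket forces the recursive rule; an atom forces the base rule.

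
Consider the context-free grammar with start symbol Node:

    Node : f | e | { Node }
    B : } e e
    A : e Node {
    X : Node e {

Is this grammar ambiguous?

Only Node is reachable from Node; ignoring the rest: L(Node) is { openⁿ atom closeⁿ : n ≥ 0 }. The bracket depth fixes n, and the derivation is forced at every step.

Unambiguous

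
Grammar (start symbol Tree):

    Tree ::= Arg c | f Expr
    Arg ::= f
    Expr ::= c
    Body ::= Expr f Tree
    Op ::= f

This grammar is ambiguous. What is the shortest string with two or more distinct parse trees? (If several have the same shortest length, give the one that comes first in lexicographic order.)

f c

length 2: f c has 2 parse trees

Two derivations of f c:
  Tree ⇒ Arg c ⇒ f c
  Tree ⇒ f Expr ⇒ f c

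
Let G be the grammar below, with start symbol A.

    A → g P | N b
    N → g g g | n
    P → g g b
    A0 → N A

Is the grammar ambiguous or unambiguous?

Witness: g g g b

Derivation 1: A ⇒ g P ⇒ g g g b
Derivation 2: A ⇒ N b ⇒ g g g b

Two distinct leftmost derivations for the same string.

Ambiguous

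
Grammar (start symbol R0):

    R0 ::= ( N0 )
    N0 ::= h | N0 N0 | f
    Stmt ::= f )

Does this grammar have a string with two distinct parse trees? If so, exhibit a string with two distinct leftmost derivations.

Ambiguous

Witness: ( f f f )

Derivation 1: R0 ⇒ ( N0 ) ⇒ ( N0 N0 ) ⇒ ( N0 N0 N0 ) ⇒ ( f N0 N0 ) ⇒ ( f f N0 ) ⇒ ( f f f )
Derivation 2: R0 ⇒ ( N0 ) ⇒ ( N0 N0 ) ⇒ ( f N0 ) ⇒ ( f N0 N0 ) ⇒ ( f f N0 ) ⇒ ( f f f )

Two distinct leftmost derivations for the same string.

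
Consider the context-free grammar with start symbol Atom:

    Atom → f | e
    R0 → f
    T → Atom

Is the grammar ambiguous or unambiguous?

Unambiguous

Only Atom is reachable from Atom; ignoring the rest: The reachable rules are right-linear with at most one rule per (nonterminal, next-terminal) pair. Each input token forces the next rule, so parsing is deterministic.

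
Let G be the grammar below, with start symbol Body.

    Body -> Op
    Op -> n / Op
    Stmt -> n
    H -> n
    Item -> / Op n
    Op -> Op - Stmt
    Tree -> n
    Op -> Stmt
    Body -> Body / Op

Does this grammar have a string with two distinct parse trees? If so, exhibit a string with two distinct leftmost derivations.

Witness: n / n

Derivation 1: Body ⇒ Op ⇒ n / Op ⇒ n / Stmt ⇒ n / n
Derivation 2: Body ⇒ Body / Op ⇒ Op / Op ⇒ Stmt / Op ⇒ n / Op ⇒ n / Stmt ⇒ n / n

Two distinct leftmost derivations for the same string.

Ambiguous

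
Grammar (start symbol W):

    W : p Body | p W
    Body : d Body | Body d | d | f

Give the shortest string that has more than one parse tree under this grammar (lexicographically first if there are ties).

p d d

length 2: no string has ≥2 trees
length 3: p d d has 2 parse trees

Two derivations of p d d:
  W ⇒ p Body ⇒ p d Body ⇒ p d d
  W ⇒ p Body ⇒ p Body d ⇒ p d d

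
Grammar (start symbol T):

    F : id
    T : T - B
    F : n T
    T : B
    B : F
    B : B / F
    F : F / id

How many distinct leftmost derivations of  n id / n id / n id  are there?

5

Parse trees for n id / n id / n id:
  [T [B [F n [T [B [B [F id]] / [F n [T [B [B [F id]] / [F n [T [B [F id]]]]]]]]]]]]
  [T [B [F n [T [B [B [B [F id]] / [F n [T [B [F id]]]]] / [F n [T [B [F id]]]]]]]]]
  [T [B [B [F n [T [B [F id]]]]] / [F n [T [B [B [F id]] / [F n [T [B [F id]]]]]]]]]
  [T [B [B [F n [T [B [B [F id]] / [F n [T [B [F id]]]]]]]] / [F n [T [B [F id]]]]]]
  [T [B [B [B [F n [T [B [F id]]]]] / [F n [T [B [F id]]]]] / [F n [T [B [F id]]]]]]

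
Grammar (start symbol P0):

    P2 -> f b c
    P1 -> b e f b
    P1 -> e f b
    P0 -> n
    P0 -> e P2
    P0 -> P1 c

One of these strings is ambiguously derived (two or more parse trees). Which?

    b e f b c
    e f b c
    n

e f b c

b e f b c: 1 tree
e f b c: 2 trees
n: 1 tree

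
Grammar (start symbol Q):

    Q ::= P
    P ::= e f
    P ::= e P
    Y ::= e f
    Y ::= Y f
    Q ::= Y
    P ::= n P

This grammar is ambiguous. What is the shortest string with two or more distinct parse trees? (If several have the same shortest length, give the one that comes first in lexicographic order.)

e f

length 2: e f has 2 parse trees

Two derivations of e f:
  Q ⇒ P ⇒ e f
  Q ⇒ Y ⇒ e f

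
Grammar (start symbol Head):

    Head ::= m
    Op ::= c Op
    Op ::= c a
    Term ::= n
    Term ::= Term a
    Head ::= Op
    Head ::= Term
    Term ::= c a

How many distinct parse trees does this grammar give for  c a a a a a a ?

1

Parse trees for c a a a a a a:
  [Head [Term [Term [Term [Term [Term [Term c a] a] a] a] a] a]]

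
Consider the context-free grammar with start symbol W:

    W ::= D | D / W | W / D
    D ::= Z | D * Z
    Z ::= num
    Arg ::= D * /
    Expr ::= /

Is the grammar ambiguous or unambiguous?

Ambiguous

Witness: num / num

Derivation 1: W ⇒ D / W ⇒ Z / W ⇒ num / W ⇒ num / D ⇒ num / Z ⇒ num / num
Derivation 2: W ⇒ W / D ⇒ D / D ⇒ Z / D ⇒ num / D ⇒ num / Z ⇒ num / num

Two distinct leftmost derivations for the same string.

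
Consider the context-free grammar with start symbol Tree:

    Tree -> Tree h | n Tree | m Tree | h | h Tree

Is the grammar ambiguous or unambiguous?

Ambiguous

Witness: h h

Derivation 1: Tree ⇒ Tree h ⇒ h h
Derivation 2: Tree ⇒ h Tree ⇒ h h

Two distinct leftmost derivations for the same string.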